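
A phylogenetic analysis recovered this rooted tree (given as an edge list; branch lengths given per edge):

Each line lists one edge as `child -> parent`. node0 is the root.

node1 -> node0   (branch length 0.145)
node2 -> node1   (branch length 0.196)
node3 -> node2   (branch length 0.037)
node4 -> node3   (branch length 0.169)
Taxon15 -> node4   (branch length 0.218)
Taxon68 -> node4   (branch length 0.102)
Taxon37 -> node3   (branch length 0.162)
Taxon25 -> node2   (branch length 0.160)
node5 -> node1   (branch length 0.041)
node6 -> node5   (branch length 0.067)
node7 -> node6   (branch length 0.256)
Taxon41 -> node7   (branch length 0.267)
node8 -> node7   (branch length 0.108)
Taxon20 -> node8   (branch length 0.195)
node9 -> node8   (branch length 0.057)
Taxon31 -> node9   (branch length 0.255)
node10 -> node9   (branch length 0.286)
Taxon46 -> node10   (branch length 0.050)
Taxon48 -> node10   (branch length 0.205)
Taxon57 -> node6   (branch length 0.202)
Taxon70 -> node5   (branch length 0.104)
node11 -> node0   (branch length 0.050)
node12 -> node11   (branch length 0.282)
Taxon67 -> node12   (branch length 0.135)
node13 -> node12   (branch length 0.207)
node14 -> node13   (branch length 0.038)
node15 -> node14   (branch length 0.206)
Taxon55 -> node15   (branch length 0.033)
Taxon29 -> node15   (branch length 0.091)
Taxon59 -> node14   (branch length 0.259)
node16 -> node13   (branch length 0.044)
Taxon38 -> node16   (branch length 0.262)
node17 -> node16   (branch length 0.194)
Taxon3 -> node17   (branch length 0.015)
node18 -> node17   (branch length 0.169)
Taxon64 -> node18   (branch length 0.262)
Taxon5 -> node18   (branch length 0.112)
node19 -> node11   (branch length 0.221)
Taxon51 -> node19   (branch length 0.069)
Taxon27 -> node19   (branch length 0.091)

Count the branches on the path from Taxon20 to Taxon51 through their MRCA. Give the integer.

9

The MRCA of Taxon20 and Taxon51 is the root of the tree.
From Taxon20 up to that node: 6 branches. From Taxon51 up to the same node: 3 branches. Total: 6 + 3 = 9.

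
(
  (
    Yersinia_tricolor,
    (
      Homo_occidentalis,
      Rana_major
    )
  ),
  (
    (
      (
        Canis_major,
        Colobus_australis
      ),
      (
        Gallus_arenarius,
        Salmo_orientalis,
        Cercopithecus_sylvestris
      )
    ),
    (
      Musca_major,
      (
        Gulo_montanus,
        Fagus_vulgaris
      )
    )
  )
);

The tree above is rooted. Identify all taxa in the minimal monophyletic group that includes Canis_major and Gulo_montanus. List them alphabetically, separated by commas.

Canis_major, Cercopithecus_sylvestris, Colobus_australis, Fagus_vulgaris, Gallus_arenarius, Gulo_montanus, Musca_major, Salmo_orientalis

Tracing Canis_major: it sits inside (Canis_major,Colobus_australis).
Tracing Gulo_montanus: it sits inside (Gulo_montanus,Fagus_vulgaris).
The smallest clade enclosing both is (((Canis_major,Colobus_australis),(Gallus_arenarius,Salmo_orientalis,Cercopithecus_sylvestris)),(Musca_major,(Gulo_montanus,Fagus_vulgaris))); the answer is its 8 terminal taxa in alphabetical order.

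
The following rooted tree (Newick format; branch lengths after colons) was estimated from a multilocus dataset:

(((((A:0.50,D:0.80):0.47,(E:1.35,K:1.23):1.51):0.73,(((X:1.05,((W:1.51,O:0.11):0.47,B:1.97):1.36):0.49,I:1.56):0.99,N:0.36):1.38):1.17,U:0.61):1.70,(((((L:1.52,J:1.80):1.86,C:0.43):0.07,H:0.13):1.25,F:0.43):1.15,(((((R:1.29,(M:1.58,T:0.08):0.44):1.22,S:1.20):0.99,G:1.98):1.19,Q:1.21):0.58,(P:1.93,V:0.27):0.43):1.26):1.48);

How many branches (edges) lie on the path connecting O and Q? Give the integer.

The MRCA of O and Q is the root of the tree.
From O up to that node: 8 branches. From Q up to the same node: 4 branches. Total: 8 + 4 = 12.

12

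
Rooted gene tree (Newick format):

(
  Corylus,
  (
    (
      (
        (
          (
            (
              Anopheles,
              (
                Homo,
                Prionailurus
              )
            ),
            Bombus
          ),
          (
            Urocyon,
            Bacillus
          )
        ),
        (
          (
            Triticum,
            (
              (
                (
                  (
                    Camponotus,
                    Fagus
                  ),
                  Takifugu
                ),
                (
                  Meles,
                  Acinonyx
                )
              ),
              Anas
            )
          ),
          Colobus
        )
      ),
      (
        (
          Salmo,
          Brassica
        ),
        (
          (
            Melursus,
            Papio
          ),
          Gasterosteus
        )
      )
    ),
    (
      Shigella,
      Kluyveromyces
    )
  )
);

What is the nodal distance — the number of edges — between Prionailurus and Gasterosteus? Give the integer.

9

The MRCA of Prionailurus and Gasterosteus is the node subtending (((((Anopheles,(Homo,Prionailurus)),Bombus),(Urocyon,Bacillus)),((Triticum,((((Camponotus,Fagus),Takifugu),(Meles,Acinonyx)),Anas)),Colobus)),((Salmo,Brassica),((Melursus,Papio),Gasterosteus))).
From Prionailurus up to that node: 6 branches. From Gasterosteus up to the same node: 3 branches. Total: 6 + 3 = 9.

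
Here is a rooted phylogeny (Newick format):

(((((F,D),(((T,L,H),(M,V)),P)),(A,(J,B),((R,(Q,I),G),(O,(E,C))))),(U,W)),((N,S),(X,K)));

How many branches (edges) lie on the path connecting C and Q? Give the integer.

6

The MRCA of C and Q is the node subtending ((R,(Q,I),G),(O,(E,C))).
From C up to that node: 3 branches. From Q up to the same node: 3 branches. Total: 3 + 3 = 6.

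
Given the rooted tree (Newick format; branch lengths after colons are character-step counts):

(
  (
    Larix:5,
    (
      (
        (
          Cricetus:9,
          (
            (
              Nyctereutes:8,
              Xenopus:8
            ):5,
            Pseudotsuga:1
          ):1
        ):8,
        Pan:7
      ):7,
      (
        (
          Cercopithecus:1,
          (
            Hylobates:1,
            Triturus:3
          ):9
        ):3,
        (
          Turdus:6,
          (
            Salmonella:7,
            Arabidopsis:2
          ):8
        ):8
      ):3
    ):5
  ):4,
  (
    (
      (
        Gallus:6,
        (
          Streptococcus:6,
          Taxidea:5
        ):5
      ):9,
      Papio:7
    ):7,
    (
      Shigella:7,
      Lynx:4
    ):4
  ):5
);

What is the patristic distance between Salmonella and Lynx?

The path runs Salmonella → … → MRCA → … → Lynx; the MRCA is the root of the tree.
Branch lengths along that path: 7 + 8 + 8 + 3 + 5 + 4 + 5 + 4 + 4 = 48.

48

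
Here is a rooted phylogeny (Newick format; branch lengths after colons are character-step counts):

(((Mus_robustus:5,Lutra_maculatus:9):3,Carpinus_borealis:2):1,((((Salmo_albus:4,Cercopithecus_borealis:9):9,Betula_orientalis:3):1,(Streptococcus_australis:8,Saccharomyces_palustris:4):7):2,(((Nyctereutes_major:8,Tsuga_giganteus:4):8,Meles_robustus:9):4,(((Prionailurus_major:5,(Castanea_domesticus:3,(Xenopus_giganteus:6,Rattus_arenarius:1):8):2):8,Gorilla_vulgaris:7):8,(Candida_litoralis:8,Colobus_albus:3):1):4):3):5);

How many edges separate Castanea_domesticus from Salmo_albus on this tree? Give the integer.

10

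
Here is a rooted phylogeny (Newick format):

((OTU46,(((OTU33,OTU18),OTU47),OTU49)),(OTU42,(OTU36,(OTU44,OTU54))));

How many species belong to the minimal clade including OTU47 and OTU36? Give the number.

The MRCA of OTU47 and OTU36 is the root, so the clade is the entire tree.
That clade contains 9 terminal taxa: OTU18, OTU33, OTU36, OTU42, OTU44, OTU46, OTU47, OTU49, OTU54.

9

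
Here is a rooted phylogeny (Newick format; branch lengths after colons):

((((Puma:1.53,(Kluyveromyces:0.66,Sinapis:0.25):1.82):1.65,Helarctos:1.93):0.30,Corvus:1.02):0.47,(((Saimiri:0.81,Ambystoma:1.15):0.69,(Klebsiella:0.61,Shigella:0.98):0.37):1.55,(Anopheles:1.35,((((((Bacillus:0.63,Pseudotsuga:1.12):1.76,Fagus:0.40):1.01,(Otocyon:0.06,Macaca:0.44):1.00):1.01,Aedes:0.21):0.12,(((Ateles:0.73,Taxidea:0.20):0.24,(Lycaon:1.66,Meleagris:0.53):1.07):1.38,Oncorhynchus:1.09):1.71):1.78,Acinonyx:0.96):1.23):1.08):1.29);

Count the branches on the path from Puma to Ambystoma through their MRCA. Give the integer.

The MRCA of Puma and Ambystoma is the root of the tree.
From Puma up to that node: 4 branches. From Ambystoma up to the same node: 4 branches. Total: 4 + 4 = 8.

8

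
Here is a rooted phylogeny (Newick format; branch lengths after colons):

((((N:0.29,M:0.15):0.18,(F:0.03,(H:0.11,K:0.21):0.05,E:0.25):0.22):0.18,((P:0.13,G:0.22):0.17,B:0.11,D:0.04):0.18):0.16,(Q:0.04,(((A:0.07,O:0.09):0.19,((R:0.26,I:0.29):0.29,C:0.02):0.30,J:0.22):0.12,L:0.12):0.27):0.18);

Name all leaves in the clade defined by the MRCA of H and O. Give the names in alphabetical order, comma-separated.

Tracing H: it sits inside (H,K).
Tracing O: it sits inside (A,O).
The smallest clade enclosing both is the whole tree (their MRCA is the root), so the answer is all 18 tips in alphabetical order.

A, B, C, D, E, F, G, H, I, J, K, L, M, N, O, P, Q, R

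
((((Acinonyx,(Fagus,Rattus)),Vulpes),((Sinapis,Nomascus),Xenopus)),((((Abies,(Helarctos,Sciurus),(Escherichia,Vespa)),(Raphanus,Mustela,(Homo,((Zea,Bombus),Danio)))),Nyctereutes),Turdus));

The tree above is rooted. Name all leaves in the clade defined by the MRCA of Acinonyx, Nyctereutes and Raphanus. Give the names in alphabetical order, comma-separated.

Abies, Acinonyx, Bombus, Danio, Escherichia, Fagus, Helarctos, Homo, Mustela, Nomascus, Nyctereutes, Raphanus, Rattus, Sciurus, Sinapis, Turdus, Vespa, Vulpes, Xenopus, Zea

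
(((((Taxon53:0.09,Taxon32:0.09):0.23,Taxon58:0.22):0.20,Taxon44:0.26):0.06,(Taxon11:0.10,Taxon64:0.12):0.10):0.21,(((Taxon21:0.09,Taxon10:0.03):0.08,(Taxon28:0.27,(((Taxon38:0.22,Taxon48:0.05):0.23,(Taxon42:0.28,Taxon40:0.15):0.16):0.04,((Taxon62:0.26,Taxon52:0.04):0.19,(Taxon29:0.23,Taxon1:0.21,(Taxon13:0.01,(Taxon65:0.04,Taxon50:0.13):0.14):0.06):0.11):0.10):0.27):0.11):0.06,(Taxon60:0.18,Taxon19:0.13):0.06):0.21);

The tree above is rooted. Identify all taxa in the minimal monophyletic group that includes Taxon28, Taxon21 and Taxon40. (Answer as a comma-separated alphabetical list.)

Taxon1, Taxon10, Taxon13, Taxon21, Taxon28, Taxon29, Taxon38, Taxon40, Taxon42, Taxon48, Taxon50, Taxon52, Taxon62, Taxon65

Tracing Taxon28: it sits inside (Taxon28,(((Taxon38,Taxon48),(Taxon42,Taxon40)),((Taxon62,Taxon52),(Taxon29,Taxon1,(Taxon13,(Taxon65,Taxon50)))))).
Tracing Taxon21: it sits inside (Taxon21,Taxon10).
Tracing Taxon40: it sits inside (Taxon42,Taxon40).
The smallest clade enclosing all 3 is ((Taxon21,Taxon10),(Taxon28,(((Taxon38,Taxon48),(Taxon42,Taxon40)),((Taxon62,Taxon52),(Taxon29,Taxon1,(Taxon13,(Taxon65,Taxon50))))))); the answer is its 14 terminal taxa in alphabetical order.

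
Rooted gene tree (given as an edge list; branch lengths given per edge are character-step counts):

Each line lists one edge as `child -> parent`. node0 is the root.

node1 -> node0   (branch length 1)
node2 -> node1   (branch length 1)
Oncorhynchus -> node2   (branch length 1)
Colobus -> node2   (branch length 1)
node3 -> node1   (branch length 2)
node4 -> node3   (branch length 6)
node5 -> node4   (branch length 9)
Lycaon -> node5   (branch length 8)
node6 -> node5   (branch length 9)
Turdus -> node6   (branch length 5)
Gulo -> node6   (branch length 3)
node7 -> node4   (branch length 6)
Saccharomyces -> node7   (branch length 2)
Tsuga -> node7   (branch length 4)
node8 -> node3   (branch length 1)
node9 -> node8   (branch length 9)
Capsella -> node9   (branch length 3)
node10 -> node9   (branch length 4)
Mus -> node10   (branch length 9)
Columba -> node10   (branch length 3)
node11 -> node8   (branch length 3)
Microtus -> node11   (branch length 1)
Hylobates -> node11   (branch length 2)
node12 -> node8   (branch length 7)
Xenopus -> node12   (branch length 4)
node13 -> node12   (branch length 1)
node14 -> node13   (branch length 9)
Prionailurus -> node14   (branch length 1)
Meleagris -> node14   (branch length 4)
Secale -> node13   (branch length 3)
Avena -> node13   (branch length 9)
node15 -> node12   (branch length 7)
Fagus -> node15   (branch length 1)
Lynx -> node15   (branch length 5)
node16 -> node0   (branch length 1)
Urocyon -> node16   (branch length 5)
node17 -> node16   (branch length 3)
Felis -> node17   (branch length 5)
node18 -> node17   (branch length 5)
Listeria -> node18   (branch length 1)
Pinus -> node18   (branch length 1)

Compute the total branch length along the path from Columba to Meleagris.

37

The path runs Columba → … → MRCA → … → Meleagris; the MRCA is the node subtending ((Capsella,(Mus,Columba)),(Microtus,Hylobates),(Xenopus,((Prionailurus,Meleagris),Secale,Avena),(Fagus,Lynx))).
Branch lengths along that path: 3 + 4 + 9 + 7 + 1 + 9 + 4 = 37.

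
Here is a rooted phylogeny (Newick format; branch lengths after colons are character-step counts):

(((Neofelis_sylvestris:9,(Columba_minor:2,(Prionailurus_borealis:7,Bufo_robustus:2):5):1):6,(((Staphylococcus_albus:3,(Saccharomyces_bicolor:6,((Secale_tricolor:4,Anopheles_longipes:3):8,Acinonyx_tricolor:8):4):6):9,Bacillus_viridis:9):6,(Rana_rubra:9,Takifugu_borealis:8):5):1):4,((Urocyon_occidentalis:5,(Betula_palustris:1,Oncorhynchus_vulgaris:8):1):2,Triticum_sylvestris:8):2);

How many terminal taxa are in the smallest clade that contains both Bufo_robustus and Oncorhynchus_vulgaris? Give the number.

The MRCA of Bufo_robustus and Oncorhynchus_vulgaris is the root, so the clade is the entire tree.
That clade contains 16 terminal taxa: Acinonyx_tricolor, Anopheles_longipes, Bacillus_viridis, Betula_palustris, Bufo_robustus, Columba_minor, Neofelis_sylvestris, Oncorhynchus_vulgaris, Prionailurus_borealis, Rana_rubra, Saccharomyces_bicolor, Secale_tricolor, Staphylococcus_albus, Takifugu_borealis, Triticum_sylvestris, Urocyon_occidentalis.

16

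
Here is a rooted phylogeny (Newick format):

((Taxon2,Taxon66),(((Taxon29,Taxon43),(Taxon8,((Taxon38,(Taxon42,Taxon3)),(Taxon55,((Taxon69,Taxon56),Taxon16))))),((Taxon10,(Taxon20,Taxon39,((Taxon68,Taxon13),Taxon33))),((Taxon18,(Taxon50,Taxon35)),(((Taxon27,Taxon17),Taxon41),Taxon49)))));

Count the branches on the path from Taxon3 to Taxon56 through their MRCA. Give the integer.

7

The MRCA of Taxon3 and Taxon56 is the node subtending ((Taxon38,(Taxon42,Taxon3)),(Taxon55,((Taxon69,Taxon56),Taxon16))).
From Taxon3 up to that node: 3 branches. From Taxon56 up to the same node: 4 branches. Total: 3 + 4 = 7.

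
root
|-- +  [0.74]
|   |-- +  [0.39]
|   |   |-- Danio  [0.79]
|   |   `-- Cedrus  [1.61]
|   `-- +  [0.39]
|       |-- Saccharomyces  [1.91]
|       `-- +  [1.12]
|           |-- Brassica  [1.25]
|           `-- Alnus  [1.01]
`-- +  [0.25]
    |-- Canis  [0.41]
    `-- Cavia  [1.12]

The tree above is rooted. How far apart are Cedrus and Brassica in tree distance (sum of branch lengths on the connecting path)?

4.76

The path runs Cedrus → … → MRCA → … → Brassica; the MRCA is the node subtending ((Danio,Cedrus),(Saccharomyces,(Brassica,Alnus))).
Branch lengths along that path: 1.61 + 0.39 + 0.39 + 1.12 + 1.25 = 4.76.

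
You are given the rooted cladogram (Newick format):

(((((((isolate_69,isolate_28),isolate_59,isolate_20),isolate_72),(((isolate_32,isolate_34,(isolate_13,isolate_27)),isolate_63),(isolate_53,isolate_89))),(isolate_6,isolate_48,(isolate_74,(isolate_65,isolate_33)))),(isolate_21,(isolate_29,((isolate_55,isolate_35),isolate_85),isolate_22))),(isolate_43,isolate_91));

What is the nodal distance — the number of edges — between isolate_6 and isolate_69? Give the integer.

The MRCA of isolate_6 and isolate_69 is the node subtending (((((isolate_69,isolate_28),isolate_59,isolate_20),isolate_72),(((isolate_32,isolate_34,(isolate_13,isolate_27)),isolate_63),(isolate_53,isolate_89))),(isolate_6,isolate_48,(isolate_74,(isolate_65,isolate_33)))).
From isolate_6 up to that node: 2 branches. From isolate_69 up to the same node: 5 branches. Total: 2 + 5 = 7.

7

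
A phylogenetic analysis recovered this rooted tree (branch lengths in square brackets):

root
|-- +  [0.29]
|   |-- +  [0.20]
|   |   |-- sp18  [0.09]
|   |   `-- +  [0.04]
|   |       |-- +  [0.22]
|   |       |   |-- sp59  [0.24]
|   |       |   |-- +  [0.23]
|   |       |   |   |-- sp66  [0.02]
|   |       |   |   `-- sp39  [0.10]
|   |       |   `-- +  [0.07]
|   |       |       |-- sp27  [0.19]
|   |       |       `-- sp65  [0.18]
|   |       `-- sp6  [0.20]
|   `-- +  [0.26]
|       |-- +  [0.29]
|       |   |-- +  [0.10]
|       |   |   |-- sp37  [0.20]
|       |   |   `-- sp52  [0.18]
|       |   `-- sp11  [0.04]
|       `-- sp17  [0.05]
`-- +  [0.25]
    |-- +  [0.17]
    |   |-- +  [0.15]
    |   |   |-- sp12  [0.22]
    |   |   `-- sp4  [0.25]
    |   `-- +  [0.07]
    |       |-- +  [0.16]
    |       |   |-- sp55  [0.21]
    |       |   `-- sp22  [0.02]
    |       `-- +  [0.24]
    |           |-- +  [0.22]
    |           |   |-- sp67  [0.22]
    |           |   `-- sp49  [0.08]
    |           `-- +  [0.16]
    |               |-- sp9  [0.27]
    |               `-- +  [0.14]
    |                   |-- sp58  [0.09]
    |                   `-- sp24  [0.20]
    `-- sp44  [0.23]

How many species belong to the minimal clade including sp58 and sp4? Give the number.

The MRCA of sp58 and sp4 is the node subtending ((sp12,sp4),((sp55,sp22),((sp67,sp49),(sp9,(sp58,sp24))))).
That clade contains 9 terminal taxa: sp12, sp22, sp24, sp4, sp49, sp55, sp58, sp67, sp9.

9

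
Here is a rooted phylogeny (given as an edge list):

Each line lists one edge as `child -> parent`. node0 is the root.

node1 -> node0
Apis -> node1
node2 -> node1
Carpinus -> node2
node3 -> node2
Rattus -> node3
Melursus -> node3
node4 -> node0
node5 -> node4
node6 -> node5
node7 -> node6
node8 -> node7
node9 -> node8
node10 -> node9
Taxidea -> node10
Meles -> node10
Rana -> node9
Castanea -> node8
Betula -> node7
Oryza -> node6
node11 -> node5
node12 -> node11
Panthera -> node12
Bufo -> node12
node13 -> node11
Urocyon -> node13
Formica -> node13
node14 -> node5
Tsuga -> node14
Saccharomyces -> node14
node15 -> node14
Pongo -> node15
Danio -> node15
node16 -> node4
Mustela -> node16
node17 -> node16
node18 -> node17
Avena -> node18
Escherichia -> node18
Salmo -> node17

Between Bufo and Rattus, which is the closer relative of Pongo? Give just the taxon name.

Bufo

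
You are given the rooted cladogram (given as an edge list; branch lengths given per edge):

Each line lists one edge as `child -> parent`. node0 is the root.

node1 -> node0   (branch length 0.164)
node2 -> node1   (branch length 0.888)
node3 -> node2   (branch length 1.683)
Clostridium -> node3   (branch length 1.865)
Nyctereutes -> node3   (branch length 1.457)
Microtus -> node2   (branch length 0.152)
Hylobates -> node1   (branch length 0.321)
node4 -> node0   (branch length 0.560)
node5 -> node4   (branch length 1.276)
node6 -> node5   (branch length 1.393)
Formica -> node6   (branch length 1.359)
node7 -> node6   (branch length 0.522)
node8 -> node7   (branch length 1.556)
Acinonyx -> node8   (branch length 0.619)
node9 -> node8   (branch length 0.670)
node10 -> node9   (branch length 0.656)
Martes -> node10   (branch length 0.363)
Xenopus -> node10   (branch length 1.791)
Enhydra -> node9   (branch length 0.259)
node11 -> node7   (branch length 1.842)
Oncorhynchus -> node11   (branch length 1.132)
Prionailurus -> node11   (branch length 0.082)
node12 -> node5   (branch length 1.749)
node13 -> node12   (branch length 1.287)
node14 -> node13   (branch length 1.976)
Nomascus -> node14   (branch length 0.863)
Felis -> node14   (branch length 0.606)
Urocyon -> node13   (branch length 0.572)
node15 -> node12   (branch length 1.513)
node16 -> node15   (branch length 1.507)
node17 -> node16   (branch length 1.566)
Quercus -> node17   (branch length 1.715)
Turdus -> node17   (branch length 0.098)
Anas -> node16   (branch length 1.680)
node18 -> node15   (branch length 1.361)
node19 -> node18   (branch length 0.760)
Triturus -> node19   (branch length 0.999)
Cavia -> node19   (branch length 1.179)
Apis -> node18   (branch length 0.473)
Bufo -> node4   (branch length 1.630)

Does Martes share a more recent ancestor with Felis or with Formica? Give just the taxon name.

Formica

The MRCA of Martes and Formica subtends (Formica,((Acinonyx,((Martes,Xenopus),Enhydra)),(Oncorhynchus,Prionailurus))) (7 taxa).
The MRCA of Martes and Felis subtends ((Formica,((Acinonyx,((Martes,Xenopus),Enhydra)),(Oncorhynchus,Prionailurus))),(((Nomascus,Felis),Urocyon),(((Quercus,Turdus),Anas),((Triturus,Cavia),Apis)))) (16 taxa).
The first is nested inside the second, so Martes shares a more recent common ancestor with Formica.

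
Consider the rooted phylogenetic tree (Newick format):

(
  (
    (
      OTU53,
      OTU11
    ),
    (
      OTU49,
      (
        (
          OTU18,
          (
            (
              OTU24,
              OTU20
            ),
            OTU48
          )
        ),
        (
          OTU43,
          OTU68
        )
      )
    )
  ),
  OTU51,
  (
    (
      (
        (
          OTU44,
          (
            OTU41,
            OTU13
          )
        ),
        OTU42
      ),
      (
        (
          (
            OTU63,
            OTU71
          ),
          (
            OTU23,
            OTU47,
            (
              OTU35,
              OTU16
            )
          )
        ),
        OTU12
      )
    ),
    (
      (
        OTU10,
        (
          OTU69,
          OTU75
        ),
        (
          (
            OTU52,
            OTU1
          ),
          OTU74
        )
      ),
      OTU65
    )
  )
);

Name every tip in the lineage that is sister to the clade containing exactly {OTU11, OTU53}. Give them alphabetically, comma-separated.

The clade containing exactly {OTU11, OTU53} attaches to the tree at the node subtending ((OTU53,OTU11),(OTU49,((OTU18,((OTU24,OTU20),OTU48)),(OTU43,OTU68)))).
The other lineage descending from that same node — the sister group — is (OTU49,((OTU18,((OTU24,OTU20),OTU48)),(OTU43,OTU68))); its 7 tips in alphabetical order are the answer.

OTU18, OTU20, OTU24, OTU43, OTU48, OTU49, OTU68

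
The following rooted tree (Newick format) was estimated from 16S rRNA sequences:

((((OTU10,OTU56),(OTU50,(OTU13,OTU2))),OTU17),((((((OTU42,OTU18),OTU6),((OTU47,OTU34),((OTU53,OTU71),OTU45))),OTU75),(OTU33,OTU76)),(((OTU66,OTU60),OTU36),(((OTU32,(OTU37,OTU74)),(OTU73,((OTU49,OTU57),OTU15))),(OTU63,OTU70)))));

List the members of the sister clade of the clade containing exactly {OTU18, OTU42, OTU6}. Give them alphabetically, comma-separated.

OTU34, OTU45, OTU47, OTU53, OTU71

The clade containing exactly {OTU18, OTU42, OTU6} attaches to the tree at the node subtending (((OTU42,OTU18),OTU6),((OTU47,OTU34),((OTU53,OTU71),OTU45))).
The other lineage descending from that same node — the sister group — is ((OTU47,OTU34),((OTU53,OTU71),OTU45)); its 5 tips in alphabetical order are the answer.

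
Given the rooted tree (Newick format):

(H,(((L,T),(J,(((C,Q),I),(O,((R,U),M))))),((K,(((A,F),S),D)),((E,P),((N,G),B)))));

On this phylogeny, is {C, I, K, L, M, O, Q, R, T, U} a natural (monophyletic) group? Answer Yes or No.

No

The MRCA of the listed taxa subtends (((L,T),(J,(((C,Q),I),(O,((R,U),M))))),((K,(((A,F),S),D)),((E,P),((N,G),B)))).
That clade also contains A, B, D, E, F, G, J, N, P, S, which are not in the proposed group, so the group is not monophyletic.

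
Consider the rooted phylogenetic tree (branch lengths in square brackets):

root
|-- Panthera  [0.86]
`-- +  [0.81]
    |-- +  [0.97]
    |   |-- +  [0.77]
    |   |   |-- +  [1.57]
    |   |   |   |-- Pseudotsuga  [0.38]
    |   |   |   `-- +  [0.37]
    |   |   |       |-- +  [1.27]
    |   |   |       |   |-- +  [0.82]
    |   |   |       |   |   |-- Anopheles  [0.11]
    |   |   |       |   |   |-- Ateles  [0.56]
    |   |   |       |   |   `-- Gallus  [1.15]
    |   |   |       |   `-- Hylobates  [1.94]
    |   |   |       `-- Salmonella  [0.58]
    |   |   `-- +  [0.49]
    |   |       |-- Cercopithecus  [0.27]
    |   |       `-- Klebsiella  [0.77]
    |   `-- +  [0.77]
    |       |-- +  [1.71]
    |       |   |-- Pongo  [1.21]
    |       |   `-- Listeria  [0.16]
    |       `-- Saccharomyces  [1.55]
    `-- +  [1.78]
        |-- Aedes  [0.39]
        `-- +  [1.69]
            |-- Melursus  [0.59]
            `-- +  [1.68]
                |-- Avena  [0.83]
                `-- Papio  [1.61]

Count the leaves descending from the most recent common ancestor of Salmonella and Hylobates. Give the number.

5

The MRCA of Salmonella and Hylobates is the node subtending (((Anopheles,Ateles,Gallus),Hylobates),Salmonella).
That clade contains 5 terminal taxa: Anopheles, Ateles, Gallus, Hylobates, Salmonella.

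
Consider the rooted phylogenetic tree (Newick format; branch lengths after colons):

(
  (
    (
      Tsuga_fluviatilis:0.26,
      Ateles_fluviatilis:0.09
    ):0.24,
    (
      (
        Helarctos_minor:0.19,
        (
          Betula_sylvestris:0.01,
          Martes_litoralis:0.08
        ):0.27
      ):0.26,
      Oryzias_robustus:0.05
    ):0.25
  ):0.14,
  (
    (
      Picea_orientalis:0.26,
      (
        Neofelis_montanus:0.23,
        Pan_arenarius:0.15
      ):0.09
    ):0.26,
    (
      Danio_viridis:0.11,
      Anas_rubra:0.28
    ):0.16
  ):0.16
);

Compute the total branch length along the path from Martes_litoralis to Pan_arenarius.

The path runs Martes_litoralis → … → MRCA → … → Pan_arenarius; the MRCA is the root of the tree.
Branch lengths along that path: 0.08 + 0.27 + 0.26 + 0.25 + 0.14 + 0.16 + 0.26 + 0.09 + 0.15 = 1.66.

1.66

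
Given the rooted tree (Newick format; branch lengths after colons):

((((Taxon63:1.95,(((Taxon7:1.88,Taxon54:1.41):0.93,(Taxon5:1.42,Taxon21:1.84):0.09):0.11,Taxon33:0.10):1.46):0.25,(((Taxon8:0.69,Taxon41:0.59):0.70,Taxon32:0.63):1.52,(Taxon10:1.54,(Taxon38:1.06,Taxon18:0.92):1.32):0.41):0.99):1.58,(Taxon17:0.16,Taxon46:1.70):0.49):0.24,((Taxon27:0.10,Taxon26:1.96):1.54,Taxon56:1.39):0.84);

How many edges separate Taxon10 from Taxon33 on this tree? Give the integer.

The MRCA of Taxon10 and Taxon33 is the node subtending ((Taxon63,(((Taxon7,Taxon54),(Taxon5,Taxon21)),Taxon33)),(((Taxon8,Taxon41),Taxon32),(Taxon10,(Taxon38,Taxon18)))).
From Taxon10 up to that node: 3 branches. From Taxon33 up to the same node: 3 branches. Total: 3 + 3 = 6.

6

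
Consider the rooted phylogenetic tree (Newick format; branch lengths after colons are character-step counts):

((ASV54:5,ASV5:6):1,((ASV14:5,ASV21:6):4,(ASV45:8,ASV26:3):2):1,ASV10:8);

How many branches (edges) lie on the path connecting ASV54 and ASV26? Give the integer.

5

The MRCA of ASV54 and ASV26 is the root of the tree.
From ASV54 up to that node: 2 branches. From ASV26 up to the same node: 3 branches. Total: 2 + 3 = 5.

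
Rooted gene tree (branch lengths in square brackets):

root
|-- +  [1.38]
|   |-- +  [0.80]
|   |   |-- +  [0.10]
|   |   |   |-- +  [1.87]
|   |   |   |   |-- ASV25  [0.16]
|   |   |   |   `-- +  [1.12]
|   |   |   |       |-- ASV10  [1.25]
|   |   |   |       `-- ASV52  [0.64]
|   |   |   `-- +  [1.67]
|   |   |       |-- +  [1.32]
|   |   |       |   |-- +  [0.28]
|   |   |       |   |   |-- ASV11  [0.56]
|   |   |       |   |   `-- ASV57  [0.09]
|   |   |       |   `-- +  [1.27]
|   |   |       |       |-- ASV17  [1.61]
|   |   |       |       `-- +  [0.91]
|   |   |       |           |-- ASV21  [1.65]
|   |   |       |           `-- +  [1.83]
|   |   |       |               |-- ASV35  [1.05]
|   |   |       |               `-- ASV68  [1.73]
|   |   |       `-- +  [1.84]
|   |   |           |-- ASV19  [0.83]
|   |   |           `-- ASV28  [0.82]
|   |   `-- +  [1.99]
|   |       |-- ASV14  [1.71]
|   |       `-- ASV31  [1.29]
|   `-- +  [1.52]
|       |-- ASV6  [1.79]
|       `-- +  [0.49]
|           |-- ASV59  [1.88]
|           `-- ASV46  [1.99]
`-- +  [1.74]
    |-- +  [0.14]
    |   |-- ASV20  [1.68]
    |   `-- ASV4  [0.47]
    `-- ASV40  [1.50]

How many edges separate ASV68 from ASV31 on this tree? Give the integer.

9

The MRCA of ASV68 and ASV31 is the node subtending (((ASV25,(ASV10,ASV52)),(((ASV11,ASV57),(ASV17,(ASV21,(ASV35,ASV68)))),(ASV19,ASV28))),(ASV14,ASV31)).
From ASV68 up to that node: 7 branches. From ASV31 up to the same node: 2 branches. Total: 7 + 2 = 9.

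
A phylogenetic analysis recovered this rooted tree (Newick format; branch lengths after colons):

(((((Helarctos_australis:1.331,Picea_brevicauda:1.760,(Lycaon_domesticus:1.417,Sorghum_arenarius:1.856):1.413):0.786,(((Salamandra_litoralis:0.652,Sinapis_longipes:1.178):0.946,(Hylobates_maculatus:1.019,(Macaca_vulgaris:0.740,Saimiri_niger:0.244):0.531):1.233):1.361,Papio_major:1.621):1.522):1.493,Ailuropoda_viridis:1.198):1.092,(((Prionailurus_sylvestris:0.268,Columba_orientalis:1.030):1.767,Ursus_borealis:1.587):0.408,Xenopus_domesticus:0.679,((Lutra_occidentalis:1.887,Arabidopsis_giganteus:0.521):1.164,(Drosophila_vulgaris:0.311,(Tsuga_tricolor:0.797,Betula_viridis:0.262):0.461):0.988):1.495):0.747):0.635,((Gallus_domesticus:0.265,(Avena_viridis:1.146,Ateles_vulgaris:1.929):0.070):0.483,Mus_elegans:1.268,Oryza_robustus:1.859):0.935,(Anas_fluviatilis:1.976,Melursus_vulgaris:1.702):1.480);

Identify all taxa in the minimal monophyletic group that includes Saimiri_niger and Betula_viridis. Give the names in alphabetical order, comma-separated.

Tracing Saimiri_niger: it sits inside (Macaca_vulgaris,Saimiri_niger).
Tracing Betula_viridis: it sits inside (Tsuga_tricolor,Betula_viridis).
The smallest clade enclosing both is ((((Helarctos_australis,Picea_brevicauda,(Lycaon_domesticus,Sorghum_arenarius)),(((Salamandra_litoralis,Sinapis_longipes),(Hylobates_maculatus,(Macaca_vulgaris,Saimiri_niger))),Papio_major)),Ailuropoda_viridis),(((Prionailurus_sylvestris,Columba_orientalis),Ursus_borealis),Xenopus_domesticus,((Lutra_occidentalis,Arabidopsis_giganteus),(Drosophila_vulgaris,(Tsuga_tricolor,Betula_viridis))))); the answer is its 20 terminal taxa in alphabetical order.

Ailuropoda_viridis, Arabidopsis_giganteus, Betula_viridis, Columba_orientalis, Drosophila_vulgaris, Helarctos_australis, Hylobates_maculatus, Lutra_occidentalis, Lycaon_domesticus, Macaca_vulgaris, Papio_major, Picea_brevicauda, Prionailurus_sylvestris, Saimiri_niger, Salamandra_litoralis, Sinapis_longipes, Sorghum_arenarius, Tsuga_tricolor, Ursus_borealis, Xenopus_domesticus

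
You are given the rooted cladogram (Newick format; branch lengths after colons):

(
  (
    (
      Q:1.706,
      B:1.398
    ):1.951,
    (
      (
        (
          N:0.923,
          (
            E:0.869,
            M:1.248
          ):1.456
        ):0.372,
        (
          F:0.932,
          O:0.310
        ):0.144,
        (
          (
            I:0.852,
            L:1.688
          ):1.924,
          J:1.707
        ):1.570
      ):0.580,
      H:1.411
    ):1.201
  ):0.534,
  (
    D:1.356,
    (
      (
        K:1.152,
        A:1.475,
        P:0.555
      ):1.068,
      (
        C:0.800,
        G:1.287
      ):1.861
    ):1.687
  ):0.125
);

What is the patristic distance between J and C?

10.065

The path runs J → … → MRCA → … → C; the MRCA is the root of the tree.
Branch lengths along that path: 1.707 + 1.570 + 0.580 + 1.201 + 0.534 + 0.125 + 1.687 + 1.861 + 0.800 = 10.065.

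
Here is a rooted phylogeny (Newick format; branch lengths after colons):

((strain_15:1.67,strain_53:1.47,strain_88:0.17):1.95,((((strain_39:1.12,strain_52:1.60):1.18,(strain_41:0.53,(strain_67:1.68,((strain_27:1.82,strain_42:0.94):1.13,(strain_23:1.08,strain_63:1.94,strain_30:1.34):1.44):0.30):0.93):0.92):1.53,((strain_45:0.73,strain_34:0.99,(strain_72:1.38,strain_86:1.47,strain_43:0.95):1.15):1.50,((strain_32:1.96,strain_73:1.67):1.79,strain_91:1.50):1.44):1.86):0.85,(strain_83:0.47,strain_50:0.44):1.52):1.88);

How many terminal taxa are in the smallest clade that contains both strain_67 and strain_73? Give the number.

17

The MRCA of strain_67 and strain_73 is the node subtending (((strain_39,strain_52),(strain_41,(strain_67,((strain_27,strain_42),(strain_23,strain_63,strain_30))))),((strain_45,strain_34,(strain_72,strain_86,strain_43)),((strain_32,strain_73),strain_91))).
That clade contains 17 terminal taxa: strain_23, strain_27, strain_30, strain_32, strain_34, strain_39, strain_41, strain_42, strain_43, strain_45, strain_52, strain_63, strain_67, strain_72, strain_73, strain_86, strain_91.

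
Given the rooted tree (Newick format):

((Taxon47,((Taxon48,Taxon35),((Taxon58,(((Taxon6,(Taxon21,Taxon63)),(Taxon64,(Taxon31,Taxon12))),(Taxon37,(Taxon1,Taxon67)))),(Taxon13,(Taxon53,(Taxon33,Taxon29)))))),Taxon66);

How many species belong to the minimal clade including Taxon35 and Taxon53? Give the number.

The MRCA of Taxon35 and Taxon53 is the node subtending ((Taxon48,Taxon35),((Taxon58,(((Taxon6,(Taxon21,Taxon63)),(Taxon64,(Taxon31,Taxon12))),(Taxon37,(Taxon1,Taxon67)))),(Taxon13,(Taxon53,(Taxon33,Taxon29))))).
That clade contains 16 terminal taxa: Taxon1, Taxon12, Taxon13, Taxon21, Taxon29, Taxon31, Taxon33, Taxon35, Taxon37, Taxon48, Taxon53, Taxon58, Taxon6, Taxon63, Taxon64, Taxon67.

16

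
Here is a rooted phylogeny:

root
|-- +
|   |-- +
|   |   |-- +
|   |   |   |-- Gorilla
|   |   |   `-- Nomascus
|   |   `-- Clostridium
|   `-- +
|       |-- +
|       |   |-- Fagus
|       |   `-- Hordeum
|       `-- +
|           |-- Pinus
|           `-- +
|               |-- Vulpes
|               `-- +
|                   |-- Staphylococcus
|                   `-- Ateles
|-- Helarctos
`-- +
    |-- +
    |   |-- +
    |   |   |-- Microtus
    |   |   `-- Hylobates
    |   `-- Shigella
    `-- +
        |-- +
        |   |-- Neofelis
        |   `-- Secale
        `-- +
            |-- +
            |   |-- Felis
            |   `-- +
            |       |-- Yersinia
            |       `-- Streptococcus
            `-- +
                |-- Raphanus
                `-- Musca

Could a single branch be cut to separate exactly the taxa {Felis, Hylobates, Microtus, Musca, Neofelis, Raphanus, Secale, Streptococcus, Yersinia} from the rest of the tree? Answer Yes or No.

No

The MRCA of the listed taxa subtends (((Microtus,Hylobates),Shigella),((Neofelis,Secale),((Felis,(Yersinia,Streptococcus)),(Raphanus,Musca)))).
That clade also contains Shigella, which is not in the proposed group, so the group is not monophyletic.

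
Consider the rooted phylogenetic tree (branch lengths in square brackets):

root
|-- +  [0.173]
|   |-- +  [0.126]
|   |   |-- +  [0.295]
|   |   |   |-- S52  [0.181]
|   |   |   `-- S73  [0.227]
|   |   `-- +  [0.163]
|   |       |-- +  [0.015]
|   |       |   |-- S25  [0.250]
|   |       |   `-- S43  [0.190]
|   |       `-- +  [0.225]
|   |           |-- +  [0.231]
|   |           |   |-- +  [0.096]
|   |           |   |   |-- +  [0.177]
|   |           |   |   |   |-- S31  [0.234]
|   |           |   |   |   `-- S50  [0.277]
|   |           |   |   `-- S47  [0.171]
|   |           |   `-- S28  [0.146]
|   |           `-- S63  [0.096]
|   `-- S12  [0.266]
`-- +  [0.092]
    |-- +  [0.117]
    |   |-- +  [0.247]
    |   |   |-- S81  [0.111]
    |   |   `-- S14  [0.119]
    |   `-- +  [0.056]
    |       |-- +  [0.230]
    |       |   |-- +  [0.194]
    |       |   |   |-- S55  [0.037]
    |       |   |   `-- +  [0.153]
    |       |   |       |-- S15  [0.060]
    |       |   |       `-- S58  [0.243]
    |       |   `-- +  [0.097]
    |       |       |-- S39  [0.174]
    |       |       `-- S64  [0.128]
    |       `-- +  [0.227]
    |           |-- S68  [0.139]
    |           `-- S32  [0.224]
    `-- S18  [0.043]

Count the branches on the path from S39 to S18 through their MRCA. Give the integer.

6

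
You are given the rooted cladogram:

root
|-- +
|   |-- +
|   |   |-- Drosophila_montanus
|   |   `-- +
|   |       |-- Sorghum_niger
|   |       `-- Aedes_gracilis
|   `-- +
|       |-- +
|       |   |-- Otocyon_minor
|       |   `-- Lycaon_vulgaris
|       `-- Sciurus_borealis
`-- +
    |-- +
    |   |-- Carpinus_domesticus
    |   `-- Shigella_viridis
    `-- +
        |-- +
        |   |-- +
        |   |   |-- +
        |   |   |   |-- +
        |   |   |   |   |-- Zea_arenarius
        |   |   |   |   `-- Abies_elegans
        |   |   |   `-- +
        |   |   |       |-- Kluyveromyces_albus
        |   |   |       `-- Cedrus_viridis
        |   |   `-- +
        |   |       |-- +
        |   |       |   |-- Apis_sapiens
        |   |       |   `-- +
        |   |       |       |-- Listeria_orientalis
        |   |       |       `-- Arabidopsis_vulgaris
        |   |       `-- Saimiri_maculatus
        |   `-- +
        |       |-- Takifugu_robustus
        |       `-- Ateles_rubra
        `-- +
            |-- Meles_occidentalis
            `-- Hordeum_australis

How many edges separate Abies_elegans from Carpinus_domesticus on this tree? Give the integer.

The MRCA of Abies_elegans and Carpinus_domesticus is the node subtending ((Carpinus_domesticus,Shigella_viridis),(((((Zea_arenarius,Abies_elegans),(Kluyveromyces_albus,Cedrus_viridis)),((Apis_sapiens,(Listeria_orientalis,Arabidopsis_vulgaris)),Saimiri_maculatus)),(Takifugu_robustus,Ateles_rubra)),(Meles_occidentalis,Hordeum_australis))).
From Abies_elegans up to that node: 6 branches. From Carpinus_domesticus up to the same node: 2 branches. Total: 6 + 2 = 8.

8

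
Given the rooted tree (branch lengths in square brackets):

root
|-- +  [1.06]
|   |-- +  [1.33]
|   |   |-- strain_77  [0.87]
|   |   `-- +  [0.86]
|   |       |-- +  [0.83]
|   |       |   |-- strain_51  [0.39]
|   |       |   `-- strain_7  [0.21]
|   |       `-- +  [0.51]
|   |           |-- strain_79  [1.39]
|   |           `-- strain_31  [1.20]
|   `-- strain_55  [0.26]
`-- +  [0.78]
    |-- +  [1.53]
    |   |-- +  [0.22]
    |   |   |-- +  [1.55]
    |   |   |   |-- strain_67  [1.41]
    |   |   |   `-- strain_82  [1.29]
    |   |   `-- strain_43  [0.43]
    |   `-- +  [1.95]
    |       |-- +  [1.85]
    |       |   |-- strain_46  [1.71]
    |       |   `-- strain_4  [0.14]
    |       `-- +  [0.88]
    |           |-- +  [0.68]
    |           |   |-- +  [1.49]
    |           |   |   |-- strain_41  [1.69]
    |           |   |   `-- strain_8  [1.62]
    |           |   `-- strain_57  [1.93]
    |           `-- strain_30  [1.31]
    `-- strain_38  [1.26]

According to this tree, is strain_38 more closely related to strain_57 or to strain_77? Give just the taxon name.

strain_57

The MRCA of strain_38 and strain_57 subtends ((((strain_67,strain_82),strain_43),((strain_46,strain_4),(((strain_41,strain_8),strain_57),strain_30))),strain_38) (10 taxa).
The MRCA of strain_38 and strain_77 is the root, subtending the entire tree (16 taxa).
The first is nested inside the second, so strain_38 shares a more recent common ancestor with strain_57.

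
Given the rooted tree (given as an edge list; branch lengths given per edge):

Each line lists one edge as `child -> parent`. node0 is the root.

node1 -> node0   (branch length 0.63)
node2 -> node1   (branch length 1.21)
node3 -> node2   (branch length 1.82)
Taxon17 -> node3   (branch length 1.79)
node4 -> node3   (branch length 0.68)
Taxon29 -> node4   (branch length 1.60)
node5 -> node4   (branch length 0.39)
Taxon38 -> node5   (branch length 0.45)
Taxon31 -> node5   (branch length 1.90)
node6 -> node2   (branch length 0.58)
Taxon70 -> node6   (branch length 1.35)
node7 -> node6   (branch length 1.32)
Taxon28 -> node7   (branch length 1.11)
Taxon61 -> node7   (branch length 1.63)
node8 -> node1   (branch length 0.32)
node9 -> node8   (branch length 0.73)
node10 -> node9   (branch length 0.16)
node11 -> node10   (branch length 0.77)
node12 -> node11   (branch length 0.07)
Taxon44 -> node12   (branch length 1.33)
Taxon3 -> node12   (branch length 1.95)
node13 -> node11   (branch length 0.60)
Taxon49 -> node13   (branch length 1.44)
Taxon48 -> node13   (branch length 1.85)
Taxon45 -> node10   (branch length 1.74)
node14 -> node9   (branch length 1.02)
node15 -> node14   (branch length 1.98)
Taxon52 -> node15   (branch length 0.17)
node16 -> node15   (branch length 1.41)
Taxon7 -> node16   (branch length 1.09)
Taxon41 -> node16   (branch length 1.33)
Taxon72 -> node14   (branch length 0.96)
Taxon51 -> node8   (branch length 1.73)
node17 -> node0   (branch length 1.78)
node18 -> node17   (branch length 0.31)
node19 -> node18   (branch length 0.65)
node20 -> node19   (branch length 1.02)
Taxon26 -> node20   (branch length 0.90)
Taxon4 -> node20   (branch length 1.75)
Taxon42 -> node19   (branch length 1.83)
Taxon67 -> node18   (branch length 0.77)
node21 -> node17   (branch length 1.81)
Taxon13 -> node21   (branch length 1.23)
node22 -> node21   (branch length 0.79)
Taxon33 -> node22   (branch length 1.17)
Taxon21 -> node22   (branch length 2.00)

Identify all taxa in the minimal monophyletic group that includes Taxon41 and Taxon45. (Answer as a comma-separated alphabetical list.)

Taxon3, Taxon41, Taxon44, Taxon45, Taxon48, Taxon49, Taxon52, Taxon7, Taxon72

Tracing Taxon41: it sits inside (Taxon7,Taxon41).
Tracing Taxon45: it sits inside (((Taxon44,Taxon3),(Taxon49,Taxon48)),Taxon45).
The smallest clade enclosing both is ((((Taxon44,Taxon3),(Taxon49,Taxon48)),Taxon45),((Taxon52,(Taxon7,Taxon41)),Taxon72)); the answer is its 9 terminal taxa in alphabetical order.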